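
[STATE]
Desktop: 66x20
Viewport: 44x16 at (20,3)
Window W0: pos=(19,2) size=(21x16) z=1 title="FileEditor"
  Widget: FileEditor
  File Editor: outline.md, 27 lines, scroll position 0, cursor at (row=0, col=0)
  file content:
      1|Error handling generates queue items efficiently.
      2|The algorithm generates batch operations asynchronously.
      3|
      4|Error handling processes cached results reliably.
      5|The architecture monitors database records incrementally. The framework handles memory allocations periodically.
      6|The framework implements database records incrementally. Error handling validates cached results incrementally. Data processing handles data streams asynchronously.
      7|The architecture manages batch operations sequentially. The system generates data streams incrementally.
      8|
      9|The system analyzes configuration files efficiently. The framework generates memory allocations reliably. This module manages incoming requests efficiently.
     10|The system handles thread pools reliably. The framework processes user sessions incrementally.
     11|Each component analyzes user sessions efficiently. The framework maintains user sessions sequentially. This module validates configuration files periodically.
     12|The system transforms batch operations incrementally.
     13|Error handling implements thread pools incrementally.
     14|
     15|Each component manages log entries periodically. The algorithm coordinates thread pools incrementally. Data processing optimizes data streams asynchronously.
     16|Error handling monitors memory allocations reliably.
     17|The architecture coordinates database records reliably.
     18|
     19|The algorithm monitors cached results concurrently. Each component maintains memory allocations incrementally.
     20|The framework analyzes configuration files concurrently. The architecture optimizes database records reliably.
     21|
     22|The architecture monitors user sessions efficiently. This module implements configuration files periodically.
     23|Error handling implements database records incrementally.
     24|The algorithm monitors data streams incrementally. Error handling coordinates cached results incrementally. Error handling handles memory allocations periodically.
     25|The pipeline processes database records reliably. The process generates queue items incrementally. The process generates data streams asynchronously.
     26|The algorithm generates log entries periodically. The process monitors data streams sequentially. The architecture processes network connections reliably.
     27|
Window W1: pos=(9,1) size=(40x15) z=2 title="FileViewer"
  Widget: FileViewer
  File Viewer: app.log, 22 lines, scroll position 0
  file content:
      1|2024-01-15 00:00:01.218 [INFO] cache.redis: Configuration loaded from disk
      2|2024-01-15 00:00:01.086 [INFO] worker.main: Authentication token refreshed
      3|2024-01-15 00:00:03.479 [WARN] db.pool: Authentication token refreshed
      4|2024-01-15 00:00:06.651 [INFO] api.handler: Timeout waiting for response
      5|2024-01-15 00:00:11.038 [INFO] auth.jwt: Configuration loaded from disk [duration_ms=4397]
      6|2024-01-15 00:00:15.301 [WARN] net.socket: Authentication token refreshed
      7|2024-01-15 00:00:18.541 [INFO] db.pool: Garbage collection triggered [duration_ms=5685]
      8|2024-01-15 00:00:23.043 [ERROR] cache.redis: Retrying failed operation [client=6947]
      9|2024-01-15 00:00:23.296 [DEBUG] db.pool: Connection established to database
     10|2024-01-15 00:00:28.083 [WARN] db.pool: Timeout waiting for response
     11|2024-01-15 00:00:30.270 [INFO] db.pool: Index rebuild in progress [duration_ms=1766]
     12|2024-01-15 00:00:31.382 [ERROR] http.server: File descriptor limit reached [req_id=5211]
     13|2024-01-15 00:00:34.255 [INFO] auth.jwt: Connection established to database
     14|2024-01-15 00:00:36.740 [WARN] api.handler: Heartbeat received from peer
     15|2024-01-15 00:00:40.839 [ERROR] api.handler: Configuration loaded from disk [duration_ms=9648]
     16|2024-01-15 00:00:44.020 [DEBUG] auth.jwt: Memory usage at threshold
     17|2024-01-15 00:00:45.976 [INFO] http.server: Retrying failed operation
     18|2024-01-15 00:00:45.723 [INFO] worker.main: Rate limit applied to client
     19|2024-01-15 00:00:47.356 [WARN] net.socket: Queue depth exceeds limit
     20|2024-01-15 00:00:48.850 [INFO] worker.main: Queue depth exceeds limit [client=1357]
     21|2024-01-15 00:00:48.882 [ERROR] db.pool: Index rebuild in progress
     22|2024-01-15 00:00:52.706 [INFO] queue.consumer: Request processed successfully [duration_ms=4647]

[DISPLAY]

────────────────────────────┨               
 00:00:01.218 [INFO] cache.▲┃               
 00:00:01.086 [INFO] worker█┃               
 00:00:03.479 [WARN] db.poo░┃               
 00:00:06.651 [INFO] api.ha░┃               
 00:00:11.038 [INFO] auth.j░┃               
 00:00:15.301 [WARN] net.so░┃               
 00:00:18.541 [INFO] db.poo░┃               
 00:00:23.043 [ERROR] cache░┃               
 00:00:23.296 [DEBUG] db.po░┃               
 00:00:28.083 [WARN] db.poo░┃               
 00:00:30.270 [INFO] db.poo▼┃               
━━━━━━━━━━━━━━━━━━━━━━━━━━━━┛               
The system transfo▼┃                        
━━━━━━━━━━━━━━━━━━━┛                        
                                            


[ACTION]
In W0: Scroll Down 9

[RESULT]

────────────────────────────┨               
 00:00:01.218 [INFO] cache.▲┃               
 00:00:01.086 [INFO] worker█┃               
 00:00:03.479 [WARN] db.poo░┃               
 00:00:06.651 [INFO] api.ha░┃               
 00:00:11.038 [INFO] auth.j░┃               
 00:00:15.301 [WARN] net.so░┃               
 00:00:18.541 [INFO] db.poo░┃               
 00:00:23.043 [ERROR] cache░┃               
 00:00:23.296 [DEBUG] db.po░┃               
 00:00:28.083 [WARN] db.poo░┃               
 00:00:30.270 [INFO] db.poo▼┃               
━━━━━━━━━━━━━━━━━━━━━━━━━━━━┛               
                  ▼┃                        
━━━━━━━━━━━━━━━━━━━┛                        
                                            


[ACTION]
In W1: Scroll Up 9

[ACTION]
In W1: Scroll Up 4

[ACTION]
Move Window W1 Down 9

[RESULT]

 FileEditor        ┃                        
───────────────────┨                        
━━━━━━━━━━━━━━━━━━━━━━━━━━━━┓               
r                           ┃               
────────────────────────────┨               
 00:00:01.218 [INFO] cache.▲┃               
 00:00:01.086 [INFO] worker█┃               
 00:00:03.479 [WARN] db.poo░┃               
 00:00:06.651 [INFO] api.ha░┃               
 00:00:11.038 [INFO] auth.j░┃               
 00:00:15.301 [WARN] net.so░┃               
 00:00:18.541 [INFO] db.poo░┃               
 00:00:23.043 [ERROR] cache░┃               
 00:00:23.296 [DEBUG] db.po░┃               
 00:00:28.083 [WARN] db.poo░┃               
 00:00:30.270 [INFO] db.poo▼┃               


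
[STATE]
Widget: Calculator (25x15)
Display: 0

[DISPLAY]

                        0
┌───┬───┬───┬───┐        
│ 7 │ 8 │ 9 │ ÷ │        
├───┼───┼───┼───┤        
│ 4 │ 5 │ 6 │ × │        
├───┼───┼───┼───┤        
│ 1 │ 2 │ 3 │ - │        
├───┼───┼───┼───┤        
│ 0 │ . │ = │ + │        
├───┼───┼───┼───┤        
│ C │ MC│ MR│ M+│        
└───┴───┴───┴───┘        
                         
                         
                         


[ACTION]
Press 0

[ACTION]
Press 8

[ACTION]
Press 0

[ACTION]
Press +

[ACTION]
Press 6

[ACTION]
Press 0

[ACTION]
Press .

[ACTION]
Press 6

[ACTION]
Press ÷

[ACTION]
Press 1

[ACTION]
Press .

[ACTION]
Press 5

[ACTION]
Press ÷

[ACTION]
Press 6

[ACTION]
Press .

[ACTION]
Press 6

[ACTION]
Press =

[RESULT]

               14.2020202
┌───┬───┬───┬───┐        
│ 7 │ 8 │ 9 │ ÷ │        
├───┼───┼───┼───┤        
│ 4 │ 5 │ 6 │ × │        
├───┼───┼───┼───┤        
│ 1 │ 2 │ 3 │ - │        
├───┼───┼───┼───┤        
│ 0 │ . │ = │ + │        
├───┼───┼───┼───┤        
│ C │ MC│ MR│ M+│        
└───┴───┴───┴───┘        
                         
                         
                         


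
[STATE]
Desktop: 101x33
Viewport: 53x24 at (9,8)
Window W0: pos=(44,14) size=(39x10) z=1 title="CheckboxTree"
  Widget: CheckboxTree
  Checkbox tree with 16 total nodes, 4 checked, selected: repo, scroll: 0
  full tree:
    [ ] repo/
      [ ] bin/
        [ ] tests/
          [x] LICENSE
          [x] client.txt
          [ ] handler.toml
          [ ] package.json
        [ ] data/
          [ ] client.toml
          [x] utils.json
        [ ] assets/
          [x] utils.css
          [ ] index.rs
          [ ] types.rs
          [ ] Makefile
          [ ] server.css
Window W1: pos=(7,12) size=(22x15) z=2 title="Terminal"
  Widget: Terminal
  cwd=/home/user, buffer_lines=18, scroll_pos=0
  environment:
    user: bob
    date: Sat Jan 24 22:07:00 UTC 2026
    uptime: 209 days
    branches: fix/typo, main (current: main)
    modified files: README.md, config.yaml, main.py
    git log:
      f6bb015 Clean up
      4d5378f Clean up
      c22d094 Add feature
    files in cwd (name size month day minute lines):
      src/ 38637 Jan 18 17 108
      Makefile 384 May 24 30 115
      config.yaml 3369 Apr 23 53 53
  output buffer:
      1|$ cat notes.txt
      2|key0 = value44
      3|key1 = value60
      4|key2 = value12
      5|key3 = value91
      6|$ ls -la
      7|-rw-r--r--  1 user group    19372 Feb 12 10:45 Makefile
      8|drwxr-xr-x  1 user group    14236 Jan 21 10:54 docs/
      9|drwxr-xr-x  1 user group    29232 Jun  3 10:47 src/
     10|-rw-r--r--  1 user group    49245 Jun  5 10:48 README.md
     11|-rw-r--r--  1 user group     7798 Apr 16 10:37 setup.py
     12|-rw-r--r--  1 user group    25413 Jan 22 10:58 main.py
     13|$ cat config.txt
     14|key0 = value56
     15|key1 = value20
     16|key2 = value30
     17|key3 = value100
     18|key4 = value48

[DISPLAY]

                                                     
                                                     
                                                     
                                                     
━━━━━━━━━━━━━━━━━━━┓                                 
Terminal           ┃                                 
───────────────────┨               ┏━━━━━━━━━━━━━━━━━
 cat notes.txt     ┃               ┃ CheckboxTree    
ey0 = value44      ┃               ┠─────────────────
ey1 = value60      ┃               ┃>[-] repo/       
ey2 = value12      ┃               ┃   [-] bin/      
ey3 = value91      ┃               ┃     [-] tests/  
 ls -la            ┃               ┃       [x] LICENS
rw-r--r--  1 user g┃               ┃       [x] client
rwxr-xr-x  1 user g┃               ┃       [ ] handle
rwxr-xr-x  1 user g┃               ┗━━━━━━━━━━━━━━━━━
rw-r--r--  1 user g┃                                 
rw-r--r--  1 user g┃                                 
━━━━━━━━━━━━━━━━━━━┛                                 
                                                     
                                                     
                                                     
                                                     
                                                     


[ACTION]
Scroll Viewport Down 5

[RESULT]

                                                     
                                                     
                                                     
━━━━━━━━━━━━━━━━━━━┓                                 
Terminal           ┃                                 
───────────────────┨               ┏━━━━━━━━━━━━━━━━━
 cat notes.txt     ┃               ┃ CheckboxTree    
ey0 = value44      ┃               ┠─────────────────
ey1 = value60      ┃               ┃>[-] repo/       
ey2 = value12      ┃               ┃   [-] bin/      
ey3 = value91      ┃               ┃     [-] tests/  
 ls -la            ┃               ┃       [x] LICENS
rw-r--r--  1 user g┃               ┃       [x] client
rwxr-xr-x  1 user g┃               ┃       [ ] handle
rwxr-xr-x  1 user g┃               ┗━━━━━━━━━━━━━━━━━
rw-r--r--  1 user g┃                                 
rw-r--r--  1 user g┃                                 
━━━━━━━━━━━━━━━━━━━┛                                 
                                                     
                                                     
                                                     
                                                     
                                                     
                                                     


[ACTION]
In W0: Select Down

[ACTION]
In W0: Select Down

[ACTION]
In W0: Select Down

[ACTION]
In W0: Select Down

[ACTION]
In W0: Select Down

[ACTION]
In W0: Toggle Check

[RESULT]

                                                     
                                                     
                                                     
━━━━━━━━━━━━━━━━━━━┓                                 
Terminal           ┃                                 
───────────────────┨               ┏━━━━━━━━━━━━━━━━━
 cat notes.txt     ┃               ┃ CheckboxTree    
ey0 = value44      ┃               ┠─────────────────
ey1 = value60      ┃               ┃ [-] repo/       
ey2 = value12      ┃               ┃   [-] bin/      
ey3 = value91      ┃               ┃     [-] tests/  
 ls -la            ┃               ┃       [x] LICENS
rw-r--r--  1 user g┃               ┃       [x] client
rwxr-xr-x  1 user g┃               ┃>      [x] handle
rwxr-xr-x  1 user g┃               ┗━━━━━━━━━━━━━━━━━
rw-r--r--  1 user g┃                                 
rw-r--r--  1 user g┃                                 
━━━━━━━━━━━━━━━━━━━┛                                 
                                                     
                                                     
                                                     
                                                     
                                                     
                                                     


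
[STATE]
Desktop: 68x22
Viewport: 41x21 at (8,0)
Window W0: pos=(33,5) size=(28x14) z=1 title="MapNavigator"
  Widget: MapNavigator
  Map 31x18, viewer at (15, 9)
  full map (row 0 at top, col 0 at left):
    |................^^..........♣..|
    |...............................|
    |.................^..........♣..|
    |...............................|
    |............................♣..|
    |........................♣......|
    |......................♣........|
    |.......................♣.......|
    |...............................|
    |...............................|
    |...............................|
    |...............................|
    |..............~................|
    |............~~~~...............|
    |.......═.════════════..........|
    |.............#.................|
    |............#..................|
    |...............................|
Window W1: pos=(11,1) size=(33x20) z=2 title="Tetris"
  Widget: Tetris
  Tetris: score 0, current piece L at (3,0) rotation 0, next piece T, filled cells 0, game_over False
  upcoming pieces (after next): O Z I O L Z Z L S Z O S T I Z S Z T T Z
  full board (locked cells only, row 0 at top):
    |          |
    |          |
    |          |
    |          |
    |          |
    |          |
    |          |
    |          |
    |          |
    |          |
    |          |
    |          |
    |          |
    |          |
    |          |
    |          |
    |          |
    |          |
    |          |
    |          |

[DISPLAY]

                                         
   ┏━━━━━━━━━━━━━━━━━━━━━━━━━━━━━━━┓     
   ┃ Tetris                        ┃     
   ┠───────────────────────────────┨     
   ┃          │Next:               ┃     
   ┃          │ ▒                  ┃━━━━━
   ┃          │▒▒▒                 ┃tor  
   ┃          │                    ┃─────
   ┃          │                    ┃.....
   ┃          │                    ┃.....
   ┃          │Score:              ┃.....
   ┃          │0                   ┃.....
   ┃          │                    ┃.....
   ┃          │                    ┃...@.
   ┃          │                    ┃.....
   ┃          │                    ┃.....
   ┃          │                    ┃..~..
   ┃          │                    ┃~~~~.
   ┃          │                    ┃━━━━━
   ┃          │                    ┃     
   ┗━━━━━━━━━━━━━━━━━━━━━━━━━━━━━━━┛     


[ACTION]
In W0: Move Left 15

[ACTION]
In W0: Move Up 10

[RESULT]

                                         
   ┏━━━━━━━━━━━━━━━━━━━━━━━━━━━━━━━┓     
   ┃ Tetris                        ┃     
   ┠───────────────────────────────┨     
   ┃          │Next:               ┃     
   ┃          │ ▒                  ┃━━━━━
   ┃          │▒▒▒                 ┃tor  
   ┃          │                    ┃─────
   ┃          │                    ┃     
   ┃          │                    ┃     
   ┃          │Score:              ┃     
   ┃          │0                   ┃     
   ┃          │                    ┃     
   ┃          │                    ┃   @.
   ┃          │                    ┃   ..
   ┃          │                    ┃   ..
   ┃          │                    ┃   ..
   ┃          │                    ┃   ..
   ┃          │                    ┃━━━━━
   ┃          │                    ┃     
   ┗━━━━━━━━━━━━━━━━━━━━━━━━━━━━━━━┛     


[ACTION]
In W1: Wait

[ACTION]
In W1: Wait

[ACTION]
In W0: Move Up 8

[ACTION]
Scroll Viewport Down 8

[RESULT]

   ┏━━━━━━━━━━━━━━━━━━━━━━━━━━━━━━━┓     
   ┃ Tetris                        ┃     
   ┠───────────────────────────────┨     
   ┃          │Next:               ┃     
   ┃          │ ▒                  ┃━━━━━
   ┃          │▒▒▒                 ┃tor  
   ┃          │                    ┃─────
   ┃          │                    ┃     
   ┃          │                    ┃     
   ┃          │Score:              ┃     
   ┃          │0                   ┃     
   ┃          │                    ┃     
   ┃          │                    ┃   @.
   ┃          │                    ┃   ..
   ┃          │                    ┃   ..
   ┃          │                    ┃   ..
   ┃          │                    ┃   ..
   ┃          │                    ┃━━━━━
   ┃          │                    ┃     
   ┗━━━━━━━━━━━━━━━━━━━━━━━━━━━━━━━┛     
                                         


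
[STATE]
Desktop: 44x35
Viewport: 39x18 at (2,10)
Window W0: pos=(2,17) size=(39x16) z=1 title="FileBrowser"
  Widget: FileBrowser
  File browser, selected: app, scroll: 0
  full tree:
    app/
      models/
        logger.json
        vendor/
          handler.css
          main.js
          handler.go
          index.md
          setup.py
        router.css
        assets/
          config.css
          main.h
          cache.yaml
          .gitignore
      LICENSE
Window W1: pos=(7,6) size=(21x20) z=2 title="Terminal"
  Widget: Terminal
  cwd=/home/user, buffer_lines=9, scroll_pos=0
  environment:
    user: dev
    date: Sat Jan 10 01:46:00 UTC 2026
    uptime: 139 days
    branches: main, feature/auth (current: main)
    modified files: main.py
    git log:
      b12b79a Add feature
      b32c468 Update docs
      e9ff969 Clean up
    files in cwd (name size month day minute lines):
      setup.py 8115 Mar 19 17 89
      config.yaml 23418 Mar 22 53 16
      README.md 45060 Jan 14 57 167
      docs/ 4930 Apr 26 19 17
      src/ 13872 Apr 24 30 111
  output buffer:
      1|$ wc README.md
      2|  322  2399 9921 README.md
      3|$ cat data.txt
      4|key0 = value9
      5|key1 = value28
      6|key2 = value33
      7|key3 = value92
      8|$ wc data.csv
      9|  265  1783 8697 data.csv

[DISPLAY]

     ┃  322  2399 9921 RE┃             
     ┃$ cat data.txt     ┃             
     ┃key0 = value9      ┃             
     ┃key1 = value28     ┃             
     ┃key2 = value33     ┃             
     ┃key3 = value92     ┃             
     ┃$ wc data.csv      ┃             
┏━━━━┃  265  1783 8697 da┃━━━━━━━━━━━━┓
┃ Fil┃$ █                ┃            ┃
┠────┃                   ┃────────────┨
┃> [-┃                   ┃            ┃
┃    ┃                   ┃            ┃
┃    ┃                   ┃            ┃
┃    ┃                   ┃            ┃
┃    ┃                   ┃            ┃
┃    ┗━━━━━━━━━━━━━━━━━━━┛            ┃
┃                                     ┃
┃                                     ┃


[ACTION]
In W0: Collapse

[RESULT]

     ┃  322  2399 9921 RE┃             
     ┃$ cat data.txt     ┃             
     ┃key0 = value9      ┃             
     ┃key1 = value28     ┃             
     ┃key2 = value33     ┃             
     ┃key3 = value92     ┃             
     ┃$ wc data.csv      ┃             
┏━━━━┃  265  1783 8697 da┃━━━━━━━━━━━━┓
┃ Fil┃$ █                ┃            ┃
┠────┃                   ┃────────────┨
┃> [+┃                   ┃            ┃
┃    ┃                   ┃            ┃
┃    ┃                   ┃            ┃
┃    ┃                   ┃            ┃
┃    ┃                   ┃            ┃
┃    ┗━━━━━━━━━━━━━━━━━━━┛            ┃
┃                                     ┃
┃                                     ┃


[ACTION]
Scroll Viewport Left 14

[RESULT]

       ┃  322  2399 9921 RE┃           
       ┃$ cat data.txt     ┃           
       ┃key0 = value9      ┃           
       ┃key1 = value28     ┃           
       ┃key2 = value33     ┃           
       ┃key3 = value92     ┃           
       ┃$ wc data.csv      ┃           
  ┏━━━━┃  265  1783 8697 da┃━━━━━━━━━━━
  ┃ Fil┃$ █                ┃           
  ┠────┃                   ┃───────────
  ┃> [+┃                   ┃           
  ┃    ┃                   ┃           
  ┃    ┃                   ┃           
  ┃    ┃                   ┃           
  ┃    ┃                   ┃           
  ┃    ┗━━━━━━━━━━━━━━━━━━━┛           
  ┃                                    
  ┃                                    


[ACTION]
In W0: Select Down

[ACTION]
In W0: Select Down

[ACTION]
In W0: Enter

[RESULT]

       ┃  322  2399 9921 RE┃           
       ┃$ cat data.txt     ┃           
       ┃key0 = value9      ┃           
       ┃key1 = value28     ┃           
       ┃key2 = value33     ┃           
       ┃key3 = value92     ┃           
       ┃$ wc data.csv      ┃           
  ┏━━━━┃  265  1783 8697 da┃━━━━━━━━━━━
  ┃ Fil┃$ █                ┃           
  ┠────┃                   ┃───────────
  ┃> [-┃                   ┃           
  ┃    ┃                   ┃           
  ┃    ┃                   ┃           
  ┃    ┃                   ┃           
  ┃    ┃                   ┃           
  ┃    ┗━━━━━━━━━━━━━━━━━━━┛           
  ┃                                    
  ┃                                    


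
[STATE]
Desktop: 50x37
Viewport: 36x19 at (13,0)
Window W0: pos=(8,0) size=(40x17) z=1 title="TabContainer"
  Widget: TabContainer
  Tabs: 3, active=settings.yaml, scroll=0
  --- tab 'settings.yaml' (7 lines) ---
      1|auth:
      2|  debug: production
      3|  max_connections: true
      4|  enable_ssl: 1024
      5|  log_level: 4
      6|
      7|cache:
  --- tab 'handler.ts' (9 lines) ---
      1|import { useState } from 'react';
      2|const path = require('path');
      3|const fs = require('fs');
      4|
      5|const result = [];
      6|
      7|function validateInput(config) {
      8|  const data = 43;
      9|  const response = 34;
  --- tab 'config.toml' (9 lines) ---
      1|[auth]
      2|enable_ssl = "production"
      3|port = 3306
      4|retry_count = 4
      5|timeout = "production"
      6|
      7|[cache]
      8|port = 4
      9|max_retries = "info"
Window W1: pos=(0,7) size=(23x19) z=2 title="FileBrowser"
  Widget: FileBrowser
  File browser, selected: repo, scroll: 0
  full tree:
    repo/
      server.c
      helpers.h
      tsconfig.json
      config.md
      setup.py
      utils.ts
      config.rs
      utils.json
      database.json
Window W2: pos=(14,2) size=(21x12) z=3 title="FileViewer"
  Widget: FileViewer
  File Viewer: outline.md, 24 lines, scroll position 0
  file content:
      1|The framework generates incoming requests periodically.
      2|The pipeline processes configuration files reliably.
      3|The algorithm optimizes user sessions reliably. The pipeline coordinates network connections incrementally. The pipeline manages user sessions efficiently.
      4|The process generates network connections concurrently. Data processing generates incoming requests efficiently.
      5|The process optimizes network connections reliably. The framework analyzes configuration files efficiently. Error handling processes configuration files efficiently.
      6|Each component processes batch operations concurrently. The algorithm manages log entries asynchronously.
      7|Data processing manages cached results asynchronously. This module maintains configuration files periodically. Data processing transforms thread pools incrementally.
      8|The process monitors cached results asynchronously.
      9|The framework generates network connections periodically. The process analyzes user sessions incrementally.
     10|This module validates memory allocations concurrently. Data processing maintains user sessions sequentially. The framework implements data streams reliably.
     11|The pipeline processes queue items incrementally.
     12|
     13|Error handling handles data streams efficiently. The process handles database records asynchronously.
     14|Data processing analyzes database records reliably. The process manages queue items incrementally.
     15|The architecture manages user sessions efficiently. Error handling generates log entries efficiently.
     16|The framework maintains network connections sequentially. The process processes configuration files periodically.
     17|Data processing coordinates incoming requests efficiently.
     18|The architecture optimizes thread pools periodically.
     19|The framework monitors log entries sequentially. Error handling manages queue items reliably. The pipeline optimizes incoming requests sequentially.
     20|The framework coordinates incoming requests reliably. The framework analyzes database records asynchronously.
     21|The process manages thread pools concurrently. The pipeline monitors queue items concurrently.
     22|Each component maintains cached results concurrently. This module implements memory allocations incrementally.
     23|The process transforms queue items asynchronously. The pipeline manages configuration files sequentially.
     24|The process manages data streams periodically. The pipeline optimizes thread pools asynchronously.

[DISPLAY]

━━━━━━━━━━━━━━━━━━━━━━━━━━━━━━━━━━┓ 
Container                         ┃ 
─┏━━━━━━━━━━━━━━━━━━━┓────────────┨ 
t┃ FileViewer        ┃s │ config.t┃ 
─┠───────────────────┨────────────┃ 
:┃The framework gene▲┃            ┃ 
b┃The pipeline proce█┃            ┃ 
━┃The algorithm opti░┃            ┃ 
 ┃The process genera░┃            ┃ 
─┃The process optimi░┃            ┃ 
 ┃Each component pro░┃            ┃ 
 ┃Data processing ma░┃            ┃ 
h┃The process monito▼┃            ┃ 
.┗━━━━━━━━━━━━━━━━━━━┛            ┃ 
d        ┃                        ┃ 
         ┃                        ┃ 
         ┃━━━━━━━━━━━━━━━━━━━━━━━━┛ 
s        ┃                          
on       ┃                          


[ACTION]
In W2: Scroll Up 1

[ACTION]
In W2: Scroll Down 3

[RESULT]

━━━━━━━━━━━━━━━━━━━━━━━━━━━━━━━━━━┓ 
Container                         ┃ 
─┏━━━━━━━━━━━━━━━━━━━┓────────────┨ 
t┃ FileViewer        ┃s │ config.t┃ 
─┠───────────────────┨────────────┃ 
:┃The process genera▲┃            ┃ 
b┃The process optimi░┃            ┃ 
━┃Each component pro█┃            ┃ 
 ┃Data processing ma░┃            ┃ 
─┃The process monito░┃            ┃ 
 ┃The framework gene░┃            ┃ 
 ┃This module valida░┃            ┃ 
h┃The pipeline proce▼┃            ┃ 
.┗━━━━━━━━━━━━━━━━━━━┛            ┃ 
d        ┃                        ┃ 
         ┃                        ┃ 
         ┃━━━━━━━━━━━━━━━━━━━━━━━━┛ 
s        ┃                          
on       ┃                          


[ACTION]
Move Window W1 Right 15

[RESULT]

━━━━━━━━━━━━━━━━━━━━━━━━━━━━━━━━━━┓ 
Container                         ┃ 
─┏━━━━━━━━━━━━━━━━━━━┓────────────┨ 
t┃ FileViewer        ┃s │ config.t┃ 
─┠───────────────────┨────────────┃ 
:┃The process genera▲┃            ┃ 
b┃The process optimi░┃            ┃ 
x┃Each component pro█┃━━┓         ┃ 
a┃Data processing ma░┃  ┃         ┃ 
g┃The process monito░┃──┨         ┃ 
 ┃The framework gene░┃  ┃         ┃ 
e┃This module valida░┃  ┃         ┃ 
 ┃The pipeline proce▼┃  ┃         ┃ 
 ┗━━━━━━━━━━━━━━━━━━━┛  ┃         ┃ 
  ┃    config.md        ┃         ┃ 
  ┃    setup.py         ┃         ┃ 
━━┃    utils.ts         ┃━━━━━━━━━┛ 
  ┃    config.rs        ┃           
  ┃    utils.json       ┃           


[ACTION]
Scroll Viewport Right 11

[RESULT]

━━━━━━━━━━━━━━━━━━━━━━━━━━━━━━━━━┓  
ontainer                         ┃  
┏━━━━━━━━━━━━━━━━━━━┓────────────┨  
┃ FileViewer        ┃s │ config.t┃  
┠───────────────────┨────────────┃  
┃The process genera▲┃            ┃  
┃The process optimi░┃            ┃  
┃Each component pro█┃━━┓         ┃  
┃Data processing ma░┃  ┃         ┃  
┃The process monito░┃──┨         ┃  
┃The framework gene░┃  ┃         ┃  
┃This module valida░┃  ┃         ┃  
┃The pipeline proce▼┃  ┃         ┃  
┗━━━━━━━━━━━━━━━━━━━┛  ┃         ┃  
 ┃    config.md        ┃         ┃  
 ┃    setup.py         ┃         ┃  
━┃    utils.ts         ┃━━━━━━━━━┛  
 ┃    config.rs        ┃            
 ┃    utils.json       ┃            


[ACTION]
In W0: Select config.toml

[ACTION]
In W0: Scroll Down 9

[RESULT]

━━━━━━━━━━━━━━━━━━━━━━━━━━━━━━━━━┓  
ontainer                         ┃  
┏━━━━━━━━━━━━━━━━━━━┓────────────┨  
┃ FileViewer        ┃s │[config.t┃  
┠───────────────────┨────────────┃  
┃The process genera▲┃            ┃  
┃The process optimi░┃            ┃  
┃Each component pro█┃━━┓         ┃  
┃Data processing ma░┃  ┃         ┃  
┃The process monito░┃──┨         ┃  
┃The framework gene░┃  ┃         ┃  
┃This module valida░┃  ┃         ┃  
┃The pipeline proce▼┃  ┃         ┃  
┗━━━━━━━━━━━━━━━━━━━┛  ┃         ┃  
 ┃    config.md        ┃         ┃  
 ┃    setup.py         ┃         ┃  
━┃    utils.ts         ┃━━━━━━━━━┛  
 ┃    config.rs        ┃            
 ┃    utils.json       ┃            


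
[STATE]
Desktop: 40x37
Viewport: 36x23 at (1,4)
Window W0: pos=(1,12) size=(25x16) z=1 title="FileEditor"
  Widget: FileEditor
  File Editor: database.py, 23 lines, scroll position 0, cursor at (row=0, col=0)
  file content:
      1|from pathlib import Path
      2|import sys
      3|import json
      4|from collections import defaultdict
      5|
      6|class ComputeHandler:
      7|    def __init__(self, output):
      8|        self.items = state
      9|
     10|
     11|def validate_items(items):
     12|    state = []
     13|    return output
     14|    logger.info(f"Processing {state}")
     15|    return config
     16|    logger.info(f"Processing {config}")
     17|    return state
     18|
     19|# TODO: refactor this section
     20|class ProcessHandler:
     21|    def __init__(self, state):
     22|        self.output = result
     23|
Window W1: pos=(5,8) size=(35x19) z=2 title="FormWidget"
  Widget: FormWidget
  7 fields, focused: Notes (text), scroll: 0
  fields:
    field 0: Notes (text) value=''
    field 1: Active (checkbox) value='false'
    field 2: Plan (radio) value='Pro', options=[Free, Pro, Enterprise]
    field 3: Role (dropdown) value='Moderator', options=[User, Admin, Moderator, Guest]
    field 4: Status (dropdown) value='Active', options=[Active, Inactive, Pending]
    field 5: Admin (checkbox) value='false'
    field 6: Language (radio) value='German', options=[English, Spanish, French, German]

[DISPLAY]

                                    
                                    
                                    
                                    
    ┏━━━━━━━━━━━━━━━━━━━━━━━━━━━━━━━
    ┃ FormWidget                    
    ┠───────────────────────────────
    ┃> Notes:      [                
┏━━━┃  Active:     [ ]              
┃ Fi┃  Plan:       ( ) Free  (●) Pro
┠───┃  Role:       [Moderator       
┃█ro┃  Status:     [Active          
┃imp┃  Admin:      [ ]              
┃imp┃  Language:   ( ) English  ( ) 
┃fro┃                               
┃   ┃                               
┃cla┃                               
┃   ┃                               
┃   ┃                               
┃   ┃                               
┃   ┃                               
┃def┃                               
┃   ┗━━━━━━━━━━━━━━━━━━━━━━━━━━━━━━━


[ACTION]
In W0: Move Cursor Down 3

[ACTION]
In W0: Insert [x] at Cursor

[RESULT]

                                    
                                    
                                    
                                    
    ┏━━━━━━━━━━━━━━━━━━━━━━━━━━━━━━━
    ┃ FormWidget                    
    ┠───────────────────────────────
    ┃> Notes:      [                
┏━━━┃  Active:     [ ]              
┃ Fi┃  Plan:       ( ) Free  (●) Pro
┠───┃  Role:       [Moderator       
┃fro┃  Status:     [Active          
┃imp┃  Admin:      [ ]              
┃imp┃  Language:   ( ) English  ( ) 
┃x█r┃                               
┃   ┃                               
┃cla┃                               
┃   ┃                               
┃   ┃                               
┃   ┃                               
┃   ┃                               
┃def┃                               
┃   ┗━━━━━━━━━━━━━━━━━━━━━━━━━━━━━━━


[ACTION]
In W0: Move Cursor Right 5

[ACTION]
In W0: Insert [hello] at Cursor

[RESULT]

                                    
                                    
                                    
                                    
    ┏━━━━━━━━━━━━━━━━━━━━━━━━━━━━━━━
    ┃ FormWidget                    
    ┠───────────────────────────────
    ┃> Notes:      [                
┏━━━┃  Active:     [ ]              
┃ Fi┃  Plan:       ( ) Free  (●) Pro
┠───┃  Role:       [Moderator       
┃fro┃  Status:     [Active          
┃imp┃  Admin:      [ ]              
┃imp┃  Language:   ( ) English  ( ) 
┃xfr┃                               
┃   ┃                               
┃cla┃                               
┃   ┃                               
┃   ┃                               
┃   ┃                               
┃   ┃                               
┃def┃                               
┃   ┗━━━━━━━━━━━━━━━━━━━━━━━━━━━━━━━


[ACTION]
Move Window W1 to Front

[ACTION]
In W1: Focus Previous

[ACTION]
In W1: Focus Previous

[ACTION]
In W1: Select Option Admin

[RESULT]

                                    
                                    
                                    
                                    
    ┏━━━━━━━━━━━━━━━━━━━━━━━━━━━━━━━
    ┃ FormWidget                    
    ┠───────────────────────────────
    ┃  Notes:      [                
┏━━━┃  Active:     [ ]              
┃ Fi┃  Plan:       ( ) Free  (●) Pro
┠───┃  Role:       [Moderator       
┃fro┃  Status:     [Active          
┃imp┃> Admin:      [ ]              
┃imp┃  Language:   ( ) English  ( ) 
┃xfr┃                               
┃   ┃                               
┃cla┃                               
┃   ┃                               
┃   ┃                               
┃   ┃                               
┃   ┃                               
┃def┃                               
┃   ┗━━━━━━━━━━━━━━━━━━━━━━━━━━━━━━━
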